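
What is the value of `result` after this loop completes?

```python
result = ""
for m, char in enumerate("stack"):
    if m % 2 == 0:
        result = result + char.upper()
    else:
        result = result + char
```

Uppercase even positions in 'stack'
`result` takes the values: "" → "S" → "St" → "StA" → "StAc" → "StAcK"

Answer: "StAcK"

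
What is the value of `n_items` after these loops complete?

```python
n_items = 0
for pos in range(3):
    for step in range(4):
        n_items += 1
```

3 * 4 = 12
`n_items` takes the values: 0 → 1 → 2 → 3 → 4 → 5 → 6 → 7 → 8 → 9 → 10 → 11 → 12

Answer: 12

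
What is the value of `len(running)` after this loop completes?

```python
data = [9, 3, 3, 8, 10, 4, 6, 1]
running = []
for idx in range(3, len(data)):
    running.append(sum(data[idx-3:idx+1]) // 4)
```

Number of 4-element averages
`running` takes the values: [] → [5] → [5, 6] → [5, 6, 6] → [5, 6, 6, 7] → [5, 6, 6, 7, 5]
So `len(running)` = 5

Answer: 5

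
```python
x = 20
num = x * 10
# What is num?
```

Trace:
`x = 20` → x = 20
`num = x * 10` → num = 200
So num = 200

Answer: 200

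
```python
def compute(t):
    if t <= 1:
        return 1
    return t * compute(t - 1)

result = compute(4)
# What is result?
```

compute(4) = 4 * 3 * 2 * 1 = 24

Answer: 24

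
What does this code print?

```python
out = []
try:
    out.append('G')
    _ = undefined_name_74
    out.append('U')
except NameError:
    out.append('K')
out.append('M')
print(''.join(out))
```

Execution trace: 'G' (try body) → 'K' (except NameError) → 'M' (after the try/except). Output: GKM

Answer: GKM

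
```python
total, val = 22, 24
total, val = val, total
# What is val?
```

Trace:
`total, val = 22, 24` → total = 22; val = 24
`total, val = val, total` → total = 24; val = 22
So val = 22

Answer: 22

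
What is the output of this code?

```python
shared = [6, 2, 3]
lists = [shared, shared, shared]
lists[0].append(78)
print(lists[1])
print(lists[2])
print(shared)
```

Key concept: list of same reference.
Step by step:
`shared = [6, 2, 3]` → shared = [6, 2, 3]
`lists = [shared, shared, shared]` → lists = [[6, 2, 3], [6, 2, 3], [6, 2, 3]]
`lists[0].append(78)` → shared = [6, 2, 3, 78]; lists = [[6, 2, 3, 78], [6, 2, 3, 78], [6, 2, 3, 78]]
`print(lists[1])` → prints [6, 2, 3, 78]
`print(lists[2])` → prints [6, 2, 3, 78]
`print(shared)` → prints [6, 2, 3, 78]

Answer:
[6, 2, 3, 78]
[6, 2, 3, 78]
[6, 2, 3, 78]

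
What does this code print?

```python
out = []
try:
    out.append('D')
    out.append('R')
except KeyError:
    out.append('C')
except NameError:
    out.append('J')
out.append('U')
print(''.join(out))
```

Execution trace: 'D' (try body) → 'R' (try body, no exception) → 'U' (after the try/except). Output: DRU

Answer: DRU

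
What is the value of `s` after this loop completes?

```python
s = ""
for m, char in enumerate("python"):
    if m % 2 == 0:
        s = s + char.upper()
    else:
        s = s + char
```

Uppercase even positions in 'python'
`s` takes the values: "" → "P" → "Py" → "PyT" → "PyTh" → "PyThO" → "PyThOn"

Answer: "PyThOn"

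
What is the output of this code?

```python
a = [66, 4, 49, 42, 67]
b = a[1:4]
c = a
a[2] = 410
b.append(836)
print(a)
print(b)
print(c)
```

Key concept: slice vs alias.
Step by step:
`a = [66, 4, 49, 42, 67]` → a = [66, 4, 49, 42, 67]
`b = a[1:4]` → b = [4, 49, 42]
`c = a` → c = [66, 4, 49, 42, 67] (same object as a)
`a[2] = 410` → a = [66, 4, 410, 42, 67] (same object as c); c = [66, 4, 410, 42, 67] (same object as a)
`b.append(836)` → b = [4, 49, 42, 836]
`print(a)` → prints [66, 4, 410, 42, 67]
`print(b)` → prints [4, 49, 42, 836]
`print(c)` → prints [66, 4, 410, 42, 67]

Answer:
[66, 4, 410, 42, 67]
[4, 49, 42, 836]
[66, 4, 410, 42, 67]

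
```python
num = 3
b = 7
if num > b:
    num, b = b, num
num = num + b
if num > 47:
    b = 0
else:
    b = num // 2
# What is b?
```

Trace:
`num = 3` → num = 3
`b = 7` → b = 7
`if num > b: ...` → num > b is False → no variable changes
`num = num + b` → num = 10
`if num > 47: ...` → num > 47 is False, take else branch → b = 5
So b = 5

Answer: 5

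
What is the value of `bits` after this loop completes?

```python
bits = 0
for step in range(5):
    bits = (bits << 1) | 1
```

Build 5 consecutive 1-bits: 0b11111
`bits` takes the values: 0 → 1 → 3 → 7 → 15 → 31

Answer: 31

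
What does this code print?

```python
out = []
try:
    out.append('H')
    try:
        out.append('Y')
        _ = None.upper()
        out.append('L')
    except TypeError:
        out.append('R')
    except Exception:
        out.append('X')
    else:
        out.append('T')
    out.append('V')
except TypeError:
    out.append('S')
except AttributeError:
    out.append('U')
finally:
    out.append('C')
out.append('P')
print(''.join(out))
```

Execution trace: 'H' (try body) → 'Y' (inner try body) → 'X' (inner except Exception) → 'V' (try body, no exception) → 'C' (finally) → 'P' (after the try/except). Output: HYXVCP

Answer: HYXVCP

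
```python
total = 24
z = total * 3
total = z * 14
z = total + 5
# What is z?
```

Trace:
`total = 24` → total = 24
`z = total * 3` → z = 72
`total = z * 14` → total = 1008
`z = total + 5` → z = 1013
So z = 1013

Answer: 1013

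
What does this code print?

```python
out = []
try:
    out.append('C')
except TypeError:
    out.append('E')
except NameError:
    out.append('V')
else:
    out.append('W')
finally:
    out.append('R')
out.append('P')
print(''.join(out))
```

Execution trace: 'C' (try body, no exception) → 'W' (else) → 'R' (finally) → 'P' (after the try/except). Output: CWRP

Answer: CWRP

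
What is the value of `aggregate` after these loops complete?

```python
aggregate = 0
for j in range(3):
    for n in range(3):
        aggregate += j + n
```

Sum of all j+n for j,n in 3x3
`aggregate` takes the values: 0 → 1 → 3 → 4 → 6 → 9 → 11 → 14 → 18

Answer: 18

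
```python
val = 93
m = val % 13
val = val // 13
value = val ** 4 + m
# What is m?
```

Trace:
`val = 93` → val = 93
`m = val % 13` → m = 2
`val = val // 13` → val = 7
`value = val ** 4 + m` → value = 2403
So m = 2

Answer: 2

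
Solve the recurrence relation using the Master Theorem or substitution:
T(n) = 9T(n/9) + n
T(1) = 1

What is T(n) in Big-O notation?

By Master Theorem: a=9, b=9, f(n)=n. Since log_9(9) = 1 and f(n) = Θ(n^1), Case 2 applies. T(n) = O(n log n).

Answer: O(n log n)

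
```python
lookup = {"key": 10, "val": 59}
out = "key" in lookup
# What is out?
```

Trace:
`lookup = {"key": 10, "val": 59}` → lookup = {'key': 10, 'val': 59}
`out = "key" in lookup` → out = True
So out = True

Answer: True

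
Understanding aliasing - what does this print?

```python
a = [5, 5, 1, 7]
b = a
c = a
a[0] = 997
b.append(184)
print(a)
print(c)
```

Key concept: multiple aliases.
Step by step:
`a = [5, 5, 1, 7]` → a = [5, 5, 1, 7]
`b = a` → b = [5, 5, 1, 7] (same object as a)
`c = a` → c = [5, 5, 1, 7] (same object as a, b)
`a[0] = 997` → a = [997, 5, 1, 7] (same object as b, c); b = [997, 5, 1, 7] (same object as a, c); c = [997, 5, 1, 7] (same object as a, b)
`b.append(184)` → a = [997, 5, 1, 7, 184] (same object as b, c); b = [997, 5, 1, 7, 184] (same object as a, c); c = [997, 5, 1, 7, 184] (same object as a, b)
`print(a)` → prints [997, 5, 1, 7, 184]
`print(c)` → prints [997, 5, 1, 7, 184]

Answer:
[997, 5, 1, 7, 184]
[997, 5, 1, 7, 184]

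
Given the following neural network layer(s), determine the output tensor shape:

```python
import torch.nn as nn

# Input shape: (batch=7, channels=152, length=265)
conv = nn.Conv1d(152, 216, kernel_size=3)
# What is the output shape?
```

Input: (7, 152, 265) -> Output: (7, 216, 263)

Answer: (7, 216, 263)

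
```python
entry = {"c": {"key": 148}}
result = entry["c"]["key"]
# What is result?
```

Trace:
`entry = {"c": {"key": 148}}` → entry = {'c': {'key': 148}}
`result = entry["c"]["key"]` → result = 148
So result = 148

Answer: 148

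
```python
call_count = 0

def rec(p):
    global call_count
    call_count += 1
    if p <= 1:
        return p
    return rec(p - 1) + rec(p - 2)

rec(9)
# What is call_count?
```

Calls(p) = 1 + Calls(p-1) + Calls(p-2); Calls(0)=Calls(1)=1. For p=9 this gives 109.

Answer: 109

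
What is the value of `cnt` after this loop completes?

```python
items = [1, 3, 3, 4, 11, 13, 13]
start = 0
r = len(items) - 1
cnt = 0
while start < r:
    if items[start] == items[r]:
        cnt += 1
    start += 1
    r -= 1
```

Count matching pairs from ends
`cnt` takes the values: 0

Answer: 0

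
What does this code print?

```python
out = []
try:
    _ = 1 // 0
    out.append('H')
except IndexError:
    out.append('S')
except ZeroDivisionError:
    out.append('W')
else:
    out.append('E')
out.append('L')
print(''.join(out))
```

Execution trace: 'W' (except ZeroDivisionError) → 'L' (after the try/except). Output: WL

Answer: WL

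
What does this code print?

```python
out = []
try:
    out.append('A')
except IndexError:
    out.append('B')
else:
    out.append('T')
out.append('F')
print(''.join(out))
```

Execution trace: 'A' (try body, no exception) → 'T' (else) → 'F' (after the try/except). Output: ATF

Answer: ATF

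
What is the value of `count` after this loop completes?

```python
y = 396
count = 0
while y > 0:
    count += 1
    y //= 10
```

Count digits by repeated division by 10
`count` takes the values: 0 → 1 → 2 → 3

Answer: 3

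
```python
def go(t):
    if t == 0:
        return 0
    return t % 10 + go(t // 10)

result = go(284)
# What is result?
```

Sum of digits of 284: 4 + 8 + 2 = 14

Answer: 14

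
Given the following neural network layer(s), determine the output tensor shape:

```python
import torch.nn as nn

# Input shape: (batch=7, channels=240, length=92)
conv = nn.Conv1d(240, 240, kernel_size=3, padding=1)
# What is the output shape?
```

Input: (7, 240, 92) -> Output: (7, 240, 92)

Answer: (7, 240, 92)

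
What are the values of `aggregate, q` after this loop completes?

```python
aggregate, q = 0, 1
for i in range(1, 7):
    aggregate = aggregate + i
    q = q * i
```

Sum and factorial of 1 to 6
`aggregate, q` takes the values: (0, 1) → (1, 1) → (3, 1) → (3, 2) → (6, 2) → (6, 6) → (10, 6) → (10, 24) → (15, 24) → (15, 120) → (21, 120) → (21, 720)

Answer: 21, 720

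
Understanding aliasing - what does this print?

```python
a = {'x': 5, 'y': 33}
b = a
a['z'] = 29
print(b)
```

Key concept: dict aliasing.
Step by step:
`a = {'x': 5, 'y': 33}` → a = {'x': 5, 'y': 33}
`b = a` → b = {'x': 5, 'y': 33} (same object as a)
`a['z'] = 29` → a = {'x': 5, 'y': 33, 'z': 29} (same object as b); b = {'x': 5, 'y': 33, 'z': 29} (same object as a)
`print(b)` → prints {'x': 5, 'y': 33, 'z': 29}

Answer: {'x': 5, 'y': 33, 'z': 29}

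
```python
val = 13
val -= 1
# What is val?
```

Trace:
`val = 13` → val = 13
`val -= 1` → val = 12
So val = 12

Answer: 12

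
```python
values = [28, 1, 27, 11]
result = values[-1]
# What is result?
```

Trace:
`values = [28, 1, 27, 11]` → values = [28, 1, 27, 11]
`result = values[-1]` → result = 11
So result = 11

Answer: 11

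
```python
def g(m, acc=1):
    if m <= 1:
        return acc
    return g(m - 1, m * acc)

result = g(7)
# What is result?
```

Accumulator trace (n, acc): (7, 1) -> (6, 7) -> (5, 42) -> (4, 210) -> (3, 840) -> (2, 2520) -> (1, 5040) -> return 5040

Answer: 5040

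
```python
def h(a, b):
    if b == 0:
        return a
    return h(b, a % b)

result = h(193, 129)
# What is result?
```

h(193, 129) -> h(129, 64) -> h(64, 1) -> h(1, 0) -> 1

Answer: 1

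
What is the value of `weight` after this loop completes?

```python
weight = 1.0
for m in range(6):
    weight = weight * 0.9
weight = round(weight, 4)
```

Exponential decay: 1.0 * 0.9^6
`weight` takes the values: 1.0 → 0.9 → 0.81 → 0.729 → 0.6561 → 0.59049 → 0.531441 → 0.5314

Answer: 0.5314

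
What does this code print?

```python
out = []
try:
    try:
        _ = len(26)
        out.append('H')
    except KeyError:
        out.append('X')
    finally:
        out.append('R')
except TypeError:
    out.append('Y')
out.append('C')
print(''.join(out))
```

Execution trace: 'R' (finally) → 'Y' (outer except TypeError) → 'C' (after the try/except). Output: RYC

Answer: RYC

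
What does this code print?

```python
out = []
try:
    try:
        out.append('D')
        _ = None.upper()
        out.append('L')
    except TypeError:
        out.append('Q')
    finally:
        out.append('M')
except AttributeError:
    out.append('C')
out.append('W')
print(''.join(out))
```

Execution trace: 'D' (try body) → 'M' (finally) → 'C' (outer except AttributeError) → 'W' (after the try/except). Output: DMCW

Answer: DMCW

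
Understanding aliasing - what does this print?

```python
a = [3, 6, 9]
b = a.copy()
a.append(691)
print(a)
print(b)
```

Key concept: list.copy() creates independent copy.
Step by step:
`a = [3, 6, 9]` → a = [3, 6, 9]
`b = a.copy()` → b = [3, 6, 9]
`a.append(691)` → a = [3, 6, 9, 691]
`print(a)` → prints [3, 6, 9, 691]
`print(b)` → prints [3, 6, 9]

Answer:
[3, 6, 9, 691]
[3, 6, 9]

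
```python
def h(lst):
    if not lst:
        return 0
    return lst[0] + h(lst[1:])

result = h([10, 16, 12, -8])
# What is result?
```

10 + 16 + 12 + (-8) + 0 = 30

Answer: 30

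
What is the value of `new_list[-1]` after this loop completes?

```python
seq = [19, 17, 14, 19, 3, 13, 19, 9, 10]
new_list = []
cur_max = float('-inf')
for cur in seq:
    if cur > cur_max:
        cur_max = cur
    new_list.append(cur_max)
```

Running max ends at 19
`new_list` takes the values: [] → [19] → [19, 19] → [19, 19, 19] → [19, 19, 19, 19] → [19, 19, 19, 19, 19] → [19, 19, 19, 19, 19, 19] → [19, 19, 19, 19, 19, 19, 19] → [19, 19, 19, 19, 19, 19, 19, 19] → [19, 19, 19, 19, 19, 19, 19, 19, 19]
So `new_list[-1]` = 19

Answer: 19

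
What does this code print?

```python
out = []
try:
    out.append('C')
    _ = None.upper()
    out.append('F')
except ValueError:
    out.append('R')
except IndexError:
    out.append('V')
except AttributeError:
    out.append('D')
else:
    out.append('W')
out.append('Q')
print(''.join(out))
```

Execution trace: 'C' (try body) → 'D' (except AttributeError) → 'Q' (after the try/except). Output: CDQ

Answer: CDQ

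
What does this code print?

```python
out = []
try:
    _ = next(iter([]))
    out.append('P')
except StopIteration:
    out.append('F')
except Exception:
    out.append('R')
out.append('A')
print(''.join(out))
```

Execution trace: 'F' (except StopIteration) → 'A' (after the try/except). Output: FA

Answer: FA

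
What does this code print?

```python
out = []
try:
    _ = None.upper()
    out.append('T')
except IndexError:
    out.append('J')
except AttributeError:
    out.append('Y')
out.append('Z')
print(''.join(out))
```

Execution trace: 'Y' (except AttributeError) → 'Z' (after the try/except). Output: YZ

Answer: YZ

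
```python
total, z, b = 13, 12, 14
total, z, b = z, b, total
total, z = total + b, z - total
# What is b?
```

Trace:
`total, z, b = 13, 12, 14` → total = 13; z = 12; b = 14
`total, z, b = z, b, total` → total = 12; z = 14; b = 13
`total, z = total + b, z - total` → total = 25; z = 2
So b = 13

Answer: 13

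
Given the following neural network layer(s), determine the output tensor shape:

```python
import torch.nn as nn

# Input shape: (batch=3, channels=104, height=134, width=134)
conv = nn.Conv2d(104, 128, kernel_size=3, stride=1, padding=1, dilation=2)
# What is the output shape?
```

Input: (3, 104, 134, 134) -> Output: (3, 128, 132, 132)

Answer: (3, 128, 132, 132)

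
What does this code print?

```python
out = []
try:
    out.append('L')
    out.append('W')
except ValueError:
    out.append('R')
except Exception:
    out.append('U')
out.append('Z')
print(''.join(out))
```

Execution trace: 'L' (try body) → 'W' (try body, no exception) → 'Z' (after the try/except). Output: LWZ

Answer: LWZ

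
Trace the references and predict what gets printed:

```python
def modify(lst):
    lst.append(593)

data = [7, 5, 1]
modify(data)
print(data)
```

Key concept: function modifies passed list.
Step by step:
`data = [7, 5, 1]` → data = [7, 5, 1]
`modify(data)` → data = [7, 5, 1, 593]
`print(data)` → prints [7, 5, 1, 593]

Answer: [7, 5, 1, 593]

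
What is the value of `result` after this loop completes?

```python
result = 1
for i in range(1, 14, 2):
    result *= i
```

Product of 1, 3, 5, ... up to 13
`result` takes the values: 1 → 3 → 15 → 105 → 945 → 10395 → 135135

Answer: 135135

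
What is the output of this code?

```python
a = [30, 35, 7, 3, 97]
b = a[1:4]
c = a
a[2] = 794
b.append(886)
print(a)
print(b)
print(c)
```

Key concept: slice vs alias.
Step by step:
`a = [30, 35, 7, 3, 97]` → a = [30, 35, 7, 3, 97]
`b = a[1:4]` → b = [35, 7, 3]
`c = a` → c = [30, 35, 7, 3, 97] (same object as a)
`a[2] = 794` → a = [30, 35, 794, 3, 97] (same object as c); c = [30, 35, 794, 3, 97] (same object as a)
`b.append(886)` → b = [35, 7, 3, 886]
`print(a)` → prints [30, 35, 794, 3, 97]
`print(b)` → prints [35, 7, 3, 886]
`print(c)` → prints [30, 35, 794, 3, 97]

Answer:
[30, 35, 794, 3, 97]
[35, 7, 3, 886]
[30, 35, 794, 3, 97]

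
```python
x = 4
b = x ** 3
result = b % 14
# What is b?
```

Trace:
`x = 4` → x = 4
`b = x ** 3` → b = 64
`result = b % 14` → result = 8
So b = 64

Answer: 64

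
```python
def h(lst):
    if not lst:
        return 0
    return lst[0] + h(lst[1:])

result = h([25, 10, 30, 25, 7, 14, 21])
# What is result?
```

25 + 10 + 30 + 25 + 7 + 14 + 21 + 0 = 132

Answer: 132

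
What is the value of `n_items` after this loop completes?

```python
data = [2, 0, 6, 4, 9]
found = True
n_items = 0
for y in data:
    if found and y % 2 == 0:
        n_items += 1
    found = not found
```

Count even values at even positions
`n_items` takes the values: 0 → 1 → 2

Answer: 2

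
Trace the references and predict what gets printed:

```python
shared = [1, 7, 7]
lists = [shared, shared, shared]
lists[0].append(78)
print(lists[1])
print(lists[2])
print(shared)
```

Key concept: list of same reference.
Step by step:
`shared = [1, 7, 7]` → shared = [1, 7, 7]
`lists = [shared, shared, shared]` → lists = [[1, 7, 7], [1, 7, 7], [1, 7, 7]]
`lists[0].append(78)` → shared = [1, 7, 7, 78]; lists = [[1, 7, 7, 78], [1, 7, 7, 78], [1, 7, 7, 78]]
`print(lists[1])` → prints [1, 7, 7, 78]
`print(lists[2])` → prints [1, 7, 7, 78]
`print(shared)` → prints [1, 7, 7, 78]

Answer:
[1, 7, 7, 78]
[1, 7, 7, 78]
[1, 7, 7, 78]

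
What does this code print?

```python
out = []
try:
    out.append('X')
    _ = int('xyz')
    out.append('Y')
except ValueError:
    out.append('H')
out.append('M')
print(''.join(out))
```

Execution trace: 'X' (try body) → 'H' (except ValueError) → 'M' (after the try/except). Output: XHM

Answer: XHM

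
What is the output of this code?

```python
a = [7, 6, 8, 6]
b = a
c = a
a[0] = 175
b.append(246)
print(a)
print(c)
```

Key concept: multiple aliases.
Step by step:
`a = [7, 6, 8, 6]` → a = [7, 6, 8, 6]
`b = a` → b = [7, 6, 8, 6] (same object as a)
`c = a` → c = [7, 6, 8, 6] (same object as a, b)
`a[0] = 175` → a = [175, 6, 8, 6] (same object as b, c); b = [175, 6, 8, 6] (same object as a, c); c = [175, 6, 8, 6] (same object as a, b)
`b.append(246)` → a = [175, 6, 8, 6, 246] (same object as b, c); b = [175, 6, 8, 6, 246] (same object as a, c); c = [175, 6, 8, 6, 246] (same object as a, b)
`print(a)` → prints [175, 6, 8, 6, 246]
`print(c)` → prints [175, 6, 8, 6, 246]

Answer:
[175, 6, 8, 6, 246]
[175, 6, 8, 6, 246]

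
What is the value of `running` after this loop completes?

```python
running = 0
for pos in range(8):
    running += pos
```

Sum of 0 to 7 = 28
`running` takes the values: 0 → 1 → 3 → 6 → 10 → 15 → 21 → 28

Answer: 28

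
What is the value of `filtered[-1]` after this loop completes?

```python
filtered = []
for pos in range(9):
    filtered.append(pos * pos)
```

Last element of squares 0 to 8
`filtered` takes the values: [] → [0] → [0, 1] → [0, 1, 4] → [0, 1, 4, 9] → [0, 1, 4, 9, 16] → [0, 1, 4, 9, 16, 25] → [0, 1, 4, 9, 16, 25, 36] → [0, 1, 4, 9, 16, 25, 36, 49] → [0, 1, 4, 9, 16, 25, 36, 49, 64]
So `filtered[-1]` = 64

Answer: 64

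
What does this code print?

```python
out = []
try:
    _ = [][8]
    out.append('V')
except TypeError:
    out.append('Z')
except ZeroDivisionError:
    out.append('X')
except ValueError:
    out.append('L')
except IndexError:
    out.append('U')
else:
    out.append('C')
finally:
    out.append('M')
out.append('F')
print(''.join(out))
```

Execution trace: 'U' (except IndexError) → 'M' (finally) → 'F' (after the try/except). Output: UMF

Answer: UMF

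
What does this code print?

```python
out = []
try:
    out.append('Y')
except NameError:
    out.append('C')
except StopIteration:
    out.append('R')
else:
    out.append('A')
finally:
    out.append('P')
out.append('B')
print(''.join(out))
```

Execution trace: 'Y' (try body, no exception) → 'A' (else) → 'P' (finally) → 'B' (after the try/except). Output: YAPB

Answer: YAPB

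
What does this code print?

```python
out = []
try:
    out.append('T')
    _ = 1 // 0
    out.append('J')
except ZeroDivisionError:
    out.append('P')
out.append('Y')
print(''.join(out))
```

Execution trace: 'T' (try body) → 'P' (except ZeroDivisionError) → 'Y' (after the try/except). Output: TPY

Answer: TPY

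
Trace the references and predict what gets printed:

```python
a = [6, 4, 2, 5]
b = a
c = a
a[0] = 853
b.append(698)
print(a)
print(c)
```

Key concept: multiple aliases.
Step by step:
`a = [6, 4, 2, 5]` → a = [6, 4, 2, 5]
`b = a` → b = [6, 4, 2, 5] (same object as a)
`c = a` → c = [6, 4, 2, 5] (same object as a, b)
`a[0] = 853` → a = [853, 4, 2, 5] (same object as b, c); b = [853, 4, 2, 5] (same object as a, c); c = [853, 4, 2, 5] (same object as a, b)
`b.append(698)` → a = [853, 4, 2, 5, 698] (same object as b, c); b = [853, 4, 2, 5, 698] (same object as a, c); c = [853, 4, 2, 5, 698] (same object as a, b)
`print(a)` → prints [853, 4, 2, 5, 698]
`print(c)` → prints [853, 4, 2, 5, 698]

Answer:
[853, 4, 2, 5, 698]
[853, 4, 2, 5, 698]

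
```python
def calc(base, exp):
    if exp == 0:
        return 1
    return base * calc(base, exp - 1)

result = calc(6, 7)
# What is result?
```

calc(6, 7) = 6 * 6 * 6 * 6 * 6 * 6 * 6 = 279936

Answer: 279936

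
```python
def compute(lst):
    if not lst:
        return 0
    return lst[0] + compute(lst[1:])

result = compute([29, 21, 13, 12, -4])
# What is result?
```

29 + 21 + 13 + 12 + (-4) + 0 = 71

Answer: 71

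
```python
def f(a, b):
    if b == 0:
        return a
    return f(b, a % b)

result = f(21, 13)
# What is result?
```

f(21, 13) -> f(13, 8) -> f(8, 5) -> f(5, 3) -> f(3, 2) -> f(2, 1) -> f(1, 0) -> 1

Answer: 1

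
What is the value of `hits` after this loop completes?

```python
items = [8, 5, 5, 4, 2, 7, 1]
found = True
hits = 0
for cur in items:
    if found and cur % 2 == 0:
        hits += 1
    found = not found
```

Count even values at even positions
`hits` takes the values: 0 → 1 → 2

Answer: 2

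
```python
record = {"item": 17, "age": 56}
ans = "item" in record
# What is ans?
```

Trace:
`record = {"item": 17, "age": 56}` → record = {'item': 17, 'age': 56}
`ans = "item" in record` → ans = True
So ans = True

Answer: True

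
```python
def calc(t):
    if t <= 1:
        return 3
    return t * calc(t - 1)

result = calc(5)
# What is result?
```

calc(5) = 5 * 4 * 3 * 2 * 3 = 360

Answer: 360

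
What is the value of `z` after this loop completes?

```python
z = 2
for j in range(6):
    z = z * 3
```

Multiply by 3, 6 times: 2 * 3^6 = 1458
`z` takes the values: 2 → 6 → 18 → 54 → 162 → 486 → 1458

Answer: 1458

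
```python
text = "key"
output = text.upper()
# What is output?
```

Trace:
`text = "key"` → text = 'key'
`output = text.upper()` → output = 'KEY'
So output = 'KEY'

Answer: 'KEY'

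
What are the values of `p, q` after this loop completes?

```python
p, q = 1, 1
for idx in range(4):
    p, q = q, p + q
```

Fibonacci: after 4 iterations
`p, q` takes the values: (1, 1) → (1, 2) → (2, 3) → (3, 5) → (5, 8)

Answer: 5, 8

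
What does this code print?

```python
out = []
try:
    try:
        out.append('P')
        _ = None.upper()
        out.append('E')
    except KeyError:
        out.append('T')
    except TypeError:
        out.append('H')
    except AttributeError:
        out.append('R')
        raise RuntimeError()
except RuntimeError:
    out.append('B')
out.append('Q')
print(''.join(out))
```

Execution trace: 'P' (try body) → 'R' (except AttributeError) → 'B' (outer except RuntimeError) → 'Q' (after the try/except). Output: PRBQ

Answer: PRBQ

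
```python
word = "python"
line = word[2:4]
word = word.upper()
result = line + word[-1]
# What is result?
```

Trace:
`word = "python"` → word = 'python'
`line = word[2:4]` → line = 'th'
`word = word.upper()` → word = 'PYTHON'
`result = line + word[-1]` → result = 'thN'
So result = 'thN'

Answer: 'thN'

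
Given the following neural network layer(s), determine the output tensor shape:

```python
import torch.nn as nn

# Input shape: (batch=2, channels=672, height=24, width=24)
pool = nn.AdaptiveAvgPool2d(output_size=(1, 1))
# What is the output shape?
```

Input: (2, 672, 24, 24) -> Output: (2, 672, 1, 1)

Answer: (2, 672, 1, 1)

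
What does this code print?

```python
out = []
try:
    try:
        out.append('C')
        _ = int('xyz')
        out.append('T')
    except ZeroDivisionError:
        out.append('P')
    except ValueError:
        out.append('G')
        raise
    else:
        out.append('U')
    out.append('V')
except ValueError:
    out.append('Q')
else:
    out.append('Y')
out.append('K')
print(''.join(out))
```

Execution trace: 'C' (inner try body) → 'G' (inner except ValueError) → 'Q' (except ValueError) → 'K' (after the try/except). Output: CGQK

Answer: CGQK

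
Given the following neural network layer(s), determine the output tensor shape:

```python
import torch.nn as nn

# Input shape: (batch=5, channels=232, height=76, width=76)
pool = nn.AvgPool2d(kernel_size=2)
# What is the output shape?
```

Input: (5, 232, 76, 76) -> Output: (5, 232, 38, 38)

Answer: (5, 232, 38, 38)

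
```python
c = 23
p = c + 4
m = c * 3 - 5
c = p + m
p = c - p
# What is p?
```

Trace:
`c = 23` → c = 23
`p = c + 4` → p = 27
`m = c * 3 - 5` → m = 64
`c = p + m` → c = 91
`p = c - p` → p = 64
So p = 64

Answer: 64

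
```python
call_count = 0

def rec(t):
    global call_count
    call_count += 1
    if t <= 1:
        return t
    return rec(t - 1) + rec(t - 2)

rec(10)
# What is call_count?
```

Calls(t) = 1 + Calls(t-1) + Calls(t-2); Calls(0)=Calls(1)=1. For t=10 this gives 177.

Answer: 177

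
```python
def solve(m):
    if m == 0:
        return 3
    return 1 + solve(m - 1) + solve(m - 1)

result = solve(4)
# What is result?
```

solve(m) = 1 + 2·solve(m-1), solve(0)=3. Closed form: (3+1)·2^4 - 1 = 63.

Answer: 63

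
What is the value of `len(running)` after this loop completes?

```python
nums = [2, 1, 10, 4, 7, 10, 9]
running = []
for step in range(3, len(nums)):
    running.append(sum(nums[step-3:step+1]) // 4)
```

Number of 4-element averages
`running` takes the values: [] → [4] → [4, 5] → [4, 5, 7] → [4, 5, 7, 7]
So `len(running)` = 4

Answer: 4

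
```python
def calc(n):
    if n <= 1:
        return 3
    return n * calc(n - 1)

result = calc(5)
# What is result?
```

calc(5) = 5 * 4 * 3 * 2 * 3 = 360

Answer: 360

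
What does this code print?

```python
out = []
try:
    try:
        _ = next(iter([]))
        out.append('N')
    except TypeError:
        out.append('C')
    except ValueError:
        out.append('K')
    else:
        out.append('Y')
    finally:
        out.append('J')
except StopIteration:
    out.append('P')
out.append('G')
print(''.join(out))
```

Execution trace: 'J' (finally) → 'P' (outer except StopIteration) → 'G' (after the try/except). Output: JPG

Answer: JPG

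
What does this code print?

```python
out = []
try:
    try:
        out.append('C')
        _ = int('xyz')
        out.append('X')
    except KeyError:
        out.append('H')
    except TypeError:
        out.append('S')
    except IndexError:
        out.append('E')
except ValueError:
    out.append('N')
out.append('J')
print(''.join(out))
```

Execution trace: 'C' (try body) → 'N' (outer except ValueError) → 'J' (after the try/except). Output: CNJ

Answer: CNJ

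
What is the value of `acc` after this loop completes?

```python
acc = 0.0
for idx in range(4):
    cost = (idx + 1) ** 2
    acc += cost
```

Sum of squared losses 1² + 2² + ... + 4²
`acc` takes the values: 0.0 → 1.0 → 5.0 → 14.0 → 30.0

Answer: 30.0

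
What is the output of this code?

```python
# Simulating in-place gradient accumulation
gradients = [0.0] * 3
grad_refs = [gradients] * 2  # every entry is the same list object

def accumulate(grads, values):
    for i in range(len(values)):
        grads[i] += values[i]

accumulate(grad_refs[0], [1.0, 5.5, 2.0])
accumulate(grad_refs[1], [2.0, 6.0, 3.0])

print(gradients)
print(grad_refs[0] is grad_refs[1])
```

Key concept: gradient accumulation aliasing.
Step by step:
`gradients = [0.0] * 3` → gradients = [0.0, 0.0, 0.0]
`grad_refs = [gradients] * 2` → grad_refs = [[0.0, 0.0, 0.0], [0.0, 0.0, 0.0]]
`accumulate(grad_refs[0], [1.0, 5.5, 2.0])` → gradients = [1.0, 5.5, 2.0]; grad_refs = [[1.0, 5.5, 2.0], [1.0, 5.5, 2.0]]
`accumulate(grad_refs[1], [2.0, 6.0, 3.0])` → gradients = [3.0, 11.5, 5.0]; grad_refs = [[3.0, 11.5, 5.0], [3.0, 11.5, 5.0]]
`print(gradients)` → prints [3.0, 11.5, 5.0]
`print(grad_refs[0] is grad_refs[1])` → prints True

Answer:
[3.0, 11.5, 5.0]
True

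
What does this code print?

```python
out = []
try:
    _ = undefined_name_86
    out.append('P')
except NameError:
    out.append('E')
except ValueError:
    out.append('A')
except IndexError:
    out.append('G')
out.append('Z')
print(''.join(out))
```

Execution trace: 'E' (except NameError) → 'Z' (after the try/except). Output: EZ

Answer: EZ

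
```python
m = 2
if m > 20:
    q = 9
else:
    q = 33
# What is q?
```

Trace:
`m = 2` → m = 2
`if m > 20: ...` → m > 20 is False, take else branch → q = 33
So q = 33

Answer: 33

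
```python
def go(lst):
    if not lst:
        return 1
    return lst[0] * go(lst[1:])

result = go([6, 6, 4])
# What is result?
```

Product over [6, 6, 4] = 6 * 6 * 4 = 144

Answer: 144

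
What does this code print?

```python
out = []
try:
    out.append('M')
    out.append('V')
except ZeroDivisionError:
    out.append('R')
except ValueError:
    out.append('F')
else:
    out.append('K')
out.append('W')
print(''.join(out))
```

Execution trace: 'M' (try body) → 'V' (try body, no exception) → 'K' (else) → 'W' (after the try/except). Output: MVKW

Answer: MVKW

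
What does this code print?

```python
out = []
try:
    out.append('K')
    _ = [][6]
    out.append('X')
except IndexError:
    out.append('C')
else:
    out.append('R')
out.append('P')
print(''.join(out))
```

Execution trace: 'K' (try body) → 'C' (except IndexError) → 'P' (after the try/except). Output: KCP

Answer: KCP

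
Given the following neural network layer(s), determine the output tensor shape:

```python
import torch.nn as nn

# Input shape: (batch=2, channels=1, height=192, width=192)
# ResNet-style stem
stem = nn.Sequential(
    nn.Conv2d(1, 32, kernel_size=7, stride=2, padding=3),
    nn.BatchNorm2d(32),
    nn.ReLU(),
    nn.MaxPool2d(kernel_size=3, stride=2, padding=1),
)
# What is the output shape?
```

Input: (2, 1, 192, 192) -> after Conv2d 7x7 stride=2: (2, 32, 96, 96) -> Output: (2, 32, 48, 48)

Answer: (2, 32, 48, 48)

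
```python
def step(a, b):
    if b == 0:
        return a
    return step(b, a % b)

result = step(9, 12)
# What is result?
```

step(9, 12) -> step(12, 9) -> step(9, 3) -> step(3, 0) -> 3

Answer: 3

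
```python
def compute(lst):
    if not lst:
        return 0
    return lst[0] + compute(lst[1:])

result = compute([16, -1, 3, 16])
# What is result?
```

16 + (-1) + 3 + 16 + 0 = 34

Answer: 34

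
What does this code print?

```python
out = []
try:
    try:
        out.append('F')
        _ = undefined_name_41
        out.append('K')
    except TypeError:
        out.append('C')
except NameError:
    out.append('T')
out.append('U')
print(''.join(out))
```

Execution trace: 'F' (try body) → 'T' (outer except NameError) → 'U' (after the try/except). Output: FTU

Answer: FTU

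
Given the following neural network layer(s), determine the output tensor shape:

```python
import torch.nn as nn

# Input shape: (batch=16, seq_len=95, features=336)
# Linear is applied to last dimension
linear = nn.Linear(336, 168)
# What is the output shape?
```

Input: (16, 95, 336) -> Output: (16, 95, 168)

Answer: (16, 95, 168)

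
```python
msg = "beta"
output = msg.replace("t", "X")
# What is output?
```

Trace:
`msg = "beta"` → msg = 'beta'
`output = msg.replace("t", "X")` → output = 'beXa'
So output = 'beXa'

Answer: 'beXa'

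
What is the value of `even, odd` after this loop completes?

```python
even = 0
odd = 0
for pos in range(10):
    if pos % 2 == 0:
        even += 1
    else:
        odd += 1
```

Count evens and odds in range(10)
`even, odd` takes the values: (0, 0) → (1, 0) → (1, 1) → (2, 1) → (2, 2) → (3, 2) → (3, 3) → (4, 3) → (4, 4) → (5, 4) → (5, 5)

Answer: 5, 5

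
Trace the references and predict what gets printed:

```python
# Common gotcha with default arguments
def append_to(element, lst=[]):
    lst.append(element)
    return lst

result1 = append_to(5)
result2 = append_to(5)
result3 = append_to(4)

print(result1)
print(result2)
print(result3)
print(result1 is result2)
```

Key concept: mutable default argument gotcha.
Step by step:
`result1 = append_to(5)` → result1 = [5]
`result2 = append_to(5)` → result1 = [5, 5] (same object as result2); result2 = [5, 5] (same object as result1)
`result3 = append_to(4)` → result1 = [5, 5, 4] (same object as result2, result3); result2 = [5, 5, 4] (same object as result1, result3); result3 = [5, 5, 4] (same object as result1, result2)
`print(result1)` → prints [5, 5, 4]
`print(result2)` → prints [5, 5, 4]
`print(result3)` → prints [5, 5, 4]
`print(result1 is result2)` → prints True

Answer:
[5, 5, 4]
[5, 5, 4]
[5, 5, 4]
True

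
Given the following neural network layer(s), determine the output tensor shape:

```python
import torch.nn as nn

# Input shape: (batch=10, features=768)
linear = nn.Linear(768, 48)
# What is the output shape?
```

Input: (10, 768) -> Output: (10, 48)

Answer: (10, 48)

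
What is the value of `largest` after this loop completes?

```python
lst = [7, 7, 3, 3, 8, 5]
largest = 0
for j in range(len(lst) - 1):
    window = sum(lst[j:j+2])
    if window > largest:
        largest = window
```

Max sum of 2-element window in [7, 7, 3, 3, 8, 5]
`largest` takes the values: 0 → 14

Answer: 14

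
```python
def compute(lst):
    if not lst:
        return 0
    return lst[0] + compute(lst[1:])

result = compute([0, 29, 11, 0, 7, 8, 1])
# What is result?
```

0 + 29 + 11 + 0 + 7 + 8 + 1 + 0 = 56

Answer: 56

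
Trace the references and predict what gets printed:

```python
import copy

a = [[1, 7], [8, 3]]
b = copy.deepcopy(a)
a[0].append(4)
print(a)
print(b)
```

Key concept: deep copy is fully independent.
Step by step:
`a = [[1, 7], [8, 3]]` → a = [[1, 7], [8, 3]]
`b = copy.deepcopy(a)` → b = [[1, 7], [8, 3]]
`a[0].append(4)` → a = [[1, 7, 4], [8, 3]]
`print(a)` → prints [[1, 7, 4], [8, 3]]
`print(b)` → prints [[1, 7], [8, 3]]

Answer:
[[1, 7, 4], [8, 3]]
[[1, 7], [8, 3]]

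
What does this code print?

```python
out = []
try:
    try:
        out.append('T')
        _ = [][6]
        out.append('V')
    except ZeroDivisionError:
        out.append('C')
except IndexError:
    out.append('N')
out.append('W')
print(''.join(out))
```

Execution trace: 'T' (inner try body) → 'N' (outer except IndexError) → 'W' (after the try/except). Output: TNW

Answer: TNW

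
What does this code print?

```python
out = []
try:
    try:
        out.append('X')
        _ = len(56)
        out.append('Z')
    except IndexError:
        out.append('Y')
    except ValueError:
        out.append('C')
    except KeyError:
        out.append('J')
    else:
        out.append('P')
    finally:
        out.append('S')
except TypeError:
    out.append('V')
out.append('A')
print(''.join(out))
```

Execution trace: 'X' (try body) → 'S' (finally) → 'V' (outer except TypeError) → 'A' (after the try/except). Output: XSVA

Answer: XSVA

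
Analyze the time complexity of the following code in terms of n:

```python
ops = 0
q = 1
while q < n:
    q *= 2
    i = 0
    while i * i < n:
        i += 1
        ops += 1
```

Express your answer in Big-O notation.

Each loop level contributes: log n × √n. Multiplying the contributions gives O(√n log n).

Answer: O(√n log n)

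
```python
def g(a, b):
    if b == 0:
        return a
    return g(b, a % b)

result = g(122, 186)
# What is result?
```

g(122, 186) -> g(186, 122) -> g(122, 64) -> g(64, 58) -> g(58, 6) -> g(6, 4) -> g(4, 2) -> g(2, 0) -> 2

Answer: 2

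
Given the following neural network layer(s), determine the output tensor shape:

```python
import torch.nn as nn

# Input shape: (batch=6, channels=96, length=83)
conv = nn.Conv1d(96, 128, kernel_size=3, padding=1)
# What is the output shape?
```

Input: (6, 96, 83) -> Output: (6, 128, 83)

Answer: (6, 128, 83)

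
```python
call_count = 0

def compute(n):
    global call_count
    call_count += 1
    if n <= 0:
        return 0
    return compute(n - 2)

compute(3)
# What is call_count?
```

Linear recursion stepping by 2: 3 calls from n=3 down to ≤0.

Answer: 3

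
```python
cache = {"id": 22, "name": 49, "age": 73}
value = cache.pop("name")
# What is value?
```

Trace:
`cache = {"id": 22, "name": 49, "age": 73}` → cache = {'id': 22, 'name': 49, 'age': 73}
`value = cache.pop("name")` → cache = {'id': 22, 'age': 73}; value = 49
So value = 49

Answer: 49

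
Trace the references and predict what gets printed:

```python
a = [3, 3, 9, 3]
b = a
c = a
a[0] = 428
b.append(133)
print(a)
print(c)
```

Key concept: multiple aliases.
Step by step:
`a = [3, 3, 9, 3]` → a = [3, 3, 9, 3]
`b = a` → b = [3, 3, 9, 3] (same object as a)
`c = a` → c = [3, 3, 9, 3] (same object as a, b)
`a[0] = 428` → a = [428, 3, 9, 3] (same object as b, c); b = [428, 3, 9, 3] (same object as a, c); c = [428, 3, 9, 3] (same object as a, b)
`b.append(133)` → a = [428, 3, 9, 3, 133] (same object as b, c); b = [428, 3, 9, 3, 133] (same object as a, c); c = [428, 3, 9, 3, 133] (same object as a, b)
`print(a)` → prints [428, 3, 9, 3, 133]
`print(c)` → prints [428, 3, 9, 3, 133]

Answer:
[428, 3, 9, 3, 133]
[428, 3, 9, 3, 133]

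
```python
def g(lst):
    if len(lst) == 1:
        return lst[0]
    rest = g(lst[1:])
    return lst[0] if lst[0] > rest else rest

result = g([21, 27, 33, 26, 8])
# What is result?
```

Recursive max over [21, 27, 33, 26, 8] = 33

Answer: 33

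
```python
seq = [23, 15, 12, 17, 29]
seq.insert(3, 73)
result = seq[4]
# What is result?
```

Trace:
`seq = [23, 15, 12, 17, 29]` → seq = [23, 15, 12, 17, 29]
`seq.insert(3, 73)` → seq = [23, 15, 12, 73, 17, 29]
`result = seq[4]` → result = 17
So result = 17

Answer: 17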